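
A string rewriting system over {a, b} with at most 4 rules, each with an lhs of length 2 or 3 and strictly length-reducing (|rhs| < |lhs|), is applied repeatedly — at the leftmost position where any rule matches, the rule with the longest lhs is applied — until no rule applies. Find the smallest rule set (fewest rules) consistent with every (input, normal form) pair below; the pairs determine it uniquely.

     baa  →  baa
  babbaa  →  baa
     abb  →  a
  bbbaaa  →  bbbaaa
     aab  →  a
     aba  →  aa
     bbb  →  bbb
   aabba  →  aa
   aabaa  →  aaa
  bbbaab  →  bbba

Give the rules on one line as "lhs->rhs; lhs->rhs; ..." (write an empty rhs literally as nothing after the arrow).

aab->a; ab->a; bab->

  | baa
  | babbaa => baa
  | abb => ab => a
  | bbbaaa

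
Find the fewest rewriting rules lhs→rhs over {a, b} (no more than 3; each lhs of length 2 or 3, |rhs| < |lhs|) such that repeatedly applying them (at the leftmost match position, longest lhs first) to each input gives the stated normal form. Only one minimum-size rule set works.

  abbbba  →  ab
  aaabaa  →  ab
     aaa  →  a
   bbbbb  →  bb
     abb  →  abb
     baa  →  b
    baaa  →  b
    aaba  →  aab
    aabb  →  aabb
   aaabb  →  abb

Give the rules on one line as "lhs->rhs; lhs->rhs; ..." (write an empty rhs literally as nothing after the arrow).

  | abbbba => aba => ab
  | aaabaa => abaa => aba => ab
  | aaa => a
  | bbbbb => bb

aaa->a; ba->b; bbb->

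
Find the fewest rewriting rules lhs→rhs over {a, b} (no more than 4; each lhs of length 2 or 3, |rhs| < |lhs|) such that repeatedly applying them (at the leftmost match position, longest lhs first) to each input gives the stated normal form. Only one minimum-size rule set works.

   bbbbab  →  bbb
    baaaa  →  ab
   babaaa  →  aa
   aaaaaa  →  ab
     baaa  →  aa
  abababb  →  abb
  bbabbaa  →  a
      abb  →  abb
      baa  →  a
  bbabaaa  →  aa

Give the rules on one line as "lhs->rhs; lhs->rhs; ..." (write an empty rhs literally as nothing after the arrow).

  | bbbbab => bbb
  | baaaa => aaa => ab
  | babaaa => baaa => aa
  | aaaaaa => abaaa => aaa => ab

aaa->ab; ba->; bba->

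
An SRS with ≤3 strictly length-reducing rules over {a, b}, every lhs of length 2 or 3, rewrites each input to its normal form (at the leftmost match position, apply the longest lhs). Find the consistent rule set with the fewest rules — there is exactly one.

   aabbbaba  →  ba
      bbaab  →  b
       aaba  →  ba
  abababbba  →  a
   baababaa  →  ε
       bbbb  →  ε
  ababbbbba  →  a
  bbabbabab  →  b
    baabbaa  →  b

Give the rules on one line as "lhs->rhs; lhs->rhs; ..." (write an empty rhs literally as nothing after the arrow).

aa->; ab->; bb->

  | aabbbaba => bbbaba => baba => ba
  | bbaab => aab => b
  | aaba => ba
  | abababbba => ababbba => abbba => bba => a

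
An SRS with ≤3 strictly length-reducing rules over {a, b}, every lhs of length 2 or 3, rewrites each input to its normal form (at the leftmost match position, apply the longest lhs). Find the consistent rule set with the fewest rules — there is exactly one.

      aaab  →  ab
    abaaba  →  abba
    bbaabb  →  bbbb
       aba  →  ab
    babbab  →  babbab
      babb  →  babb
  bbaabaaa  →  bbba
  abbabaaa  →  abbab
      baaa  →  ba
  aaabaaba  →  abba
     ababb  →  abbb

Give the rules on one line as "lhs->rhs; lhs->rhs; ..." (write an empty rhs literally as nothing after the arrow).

aa->; aba->ab

  | aaab => ab
  | abaaba => ababa => abba
  | bbaabb => bbbb
  | aba => ab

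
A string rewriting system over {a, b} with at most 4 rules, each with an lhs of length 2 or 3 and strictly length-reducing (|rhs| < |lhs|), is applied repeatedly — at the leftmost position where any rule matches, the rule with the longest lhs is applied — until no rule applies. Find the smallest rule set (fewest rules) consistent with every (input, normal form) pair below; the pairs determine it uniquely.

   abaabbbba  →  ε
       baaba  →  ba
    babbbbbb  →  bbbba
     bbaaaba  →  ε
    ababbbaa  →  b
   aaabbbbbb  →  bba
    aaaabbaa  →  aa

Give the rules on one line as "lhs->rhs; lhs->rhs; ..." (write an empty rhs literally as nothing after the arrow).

aab->; ab->a; abb->ba; baa->

  | abaabbbba => aaabbbba => abbba => baba => baa => ε
  | baaba => ba
  | babbbbbb => bbabbbb => bbbabb => bbbba
  | bbaaaba => baba => baa => ε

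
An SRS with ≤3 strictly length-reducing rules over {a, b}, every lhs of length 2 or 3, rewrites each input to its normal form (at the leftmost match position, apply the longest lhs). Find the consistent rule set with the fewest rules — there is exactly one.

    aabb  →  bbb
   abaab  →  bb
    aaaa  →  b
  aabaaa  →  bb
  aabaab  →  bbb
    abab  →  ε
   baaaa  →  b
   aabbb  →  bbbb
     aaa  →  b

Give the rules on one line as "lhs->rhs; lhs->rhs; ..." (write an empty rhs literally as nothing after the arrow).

aa->b; ab->; ba->b

  | aabb => bbb
  | abaab => aab => bb
  | aaaa => baa => ba => b
  | aabaaa => bbaaa => bbaa => bba => bb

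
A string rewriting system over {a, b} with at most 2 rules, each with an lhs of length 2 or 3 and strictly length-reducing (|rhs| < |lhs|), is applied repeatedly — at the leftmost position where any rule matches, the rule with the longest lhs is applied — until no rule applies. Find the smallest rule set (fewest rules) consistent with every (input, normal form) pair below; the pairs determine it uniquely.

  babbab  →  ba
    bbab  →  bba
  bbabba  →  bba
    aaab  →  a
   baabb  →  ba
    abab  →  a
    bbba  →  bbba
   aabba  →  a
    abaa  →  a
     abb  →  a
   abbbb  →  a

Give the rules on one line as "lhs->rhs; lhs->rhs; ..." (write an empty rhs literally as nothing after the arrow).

  | babbab => babab => baab => bab => ba
  | bbab => bba
  | bbabba => bbaba => bbaa => bba
  | aaab => aab => ab => a

aa->a; ab->a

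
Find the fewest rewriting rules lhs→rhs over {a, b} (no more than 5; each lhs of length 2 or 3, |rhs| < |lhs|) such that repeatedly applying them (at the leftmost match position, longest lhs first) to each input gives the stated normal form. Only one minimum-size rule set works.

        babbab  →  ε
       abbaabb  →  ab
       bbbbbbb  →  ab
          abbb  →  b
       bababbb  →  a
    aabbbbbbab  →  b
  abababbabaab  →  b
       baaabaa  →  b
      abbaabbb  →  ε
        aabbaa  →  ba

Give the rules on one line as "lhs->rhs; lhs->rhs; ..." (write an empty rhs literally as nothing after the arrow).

  | babbab => aabab => bab => aa => ε
  | abbaabb => aaaabb => baabb => bbb => ab
  | bbbbbbb => abbbbb => aabbb => bbb => ab
  | abbb => aab => b

aa->; aaa->ba; bab->aa; bb->a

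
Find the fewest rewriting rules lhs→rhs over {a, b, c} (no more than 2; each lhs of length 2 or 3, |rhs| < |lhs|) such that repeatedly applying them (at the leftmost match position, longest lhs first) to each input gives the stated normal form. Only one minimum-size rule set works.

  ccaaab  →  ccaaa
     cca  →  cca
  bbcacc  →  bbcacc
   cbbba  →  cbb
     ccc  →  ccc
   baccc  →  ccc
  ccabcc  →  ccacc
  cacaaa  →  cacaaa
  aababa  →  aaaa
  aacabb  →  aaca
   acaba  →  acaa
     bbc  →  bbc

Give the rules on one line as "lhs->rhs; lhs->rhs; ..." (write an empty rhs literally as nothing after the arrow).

  | ccaaab => ccaaa
  | cca
  | bbcacc
  | cbbba => cbb

ab->a; ba->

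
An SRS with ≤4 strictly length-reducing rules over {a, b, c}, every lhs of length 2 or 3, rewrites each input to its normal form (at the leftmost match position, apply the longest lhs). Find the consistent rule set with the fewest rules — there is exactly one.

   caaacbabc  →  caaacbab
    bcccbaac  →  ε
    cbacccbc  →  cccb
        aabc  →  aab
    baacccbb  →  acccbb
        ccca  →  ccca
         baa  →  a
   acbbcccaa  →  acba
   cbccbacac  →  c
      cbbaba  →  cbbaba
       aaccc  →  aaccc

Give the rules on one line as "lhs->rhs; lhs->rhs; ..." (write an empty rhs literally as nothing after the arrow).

baa->a; bac->; bc->b

  | caaacbabc => caaacbab
  | bcccbaac => bccbaac => bcbaac => bbaac => bac => ε
  | cbacccbc => cccbc => cccb
  | aabc => aab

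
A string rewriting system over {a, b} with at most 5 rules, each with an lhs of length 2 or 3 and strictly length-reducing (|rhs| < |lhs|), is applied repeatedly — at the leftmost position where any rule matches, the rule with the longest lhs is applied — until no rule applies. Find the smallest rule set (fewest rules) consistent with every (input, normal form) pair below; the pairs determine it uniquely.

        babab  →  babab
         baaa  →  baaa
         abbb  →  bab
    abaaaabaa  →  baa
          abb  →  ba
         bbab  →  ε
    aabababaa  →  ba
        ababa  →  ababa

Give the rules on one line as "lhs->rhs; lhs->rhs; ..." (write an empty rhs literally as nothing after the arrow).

aab->bb; abb->ba; bb->; bba->b

  | babab
  | baaa
  | abbb => bab
  | abaaaabaa => abaabbaa => abbbbaa => babbaa => bbaaa => baa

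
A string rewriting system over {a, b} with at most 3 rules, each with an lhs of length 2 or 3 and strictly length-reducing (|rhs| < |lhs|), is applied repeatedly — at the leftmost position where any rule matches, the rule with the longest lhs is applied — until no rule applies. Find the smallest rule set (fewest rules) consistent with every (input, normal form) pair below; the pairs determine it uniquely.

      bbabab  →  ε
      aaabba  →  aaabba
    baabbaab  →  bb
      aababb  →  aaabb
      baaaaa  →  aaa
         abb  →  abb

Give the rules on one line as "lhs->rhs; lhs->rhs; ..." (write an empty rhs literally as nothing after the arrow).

  | bbabab => bab => ε
  | aaabba
  | baabbaab => bbaab => bb
  | aababb => aaabb

aba->aa; baa->; bab->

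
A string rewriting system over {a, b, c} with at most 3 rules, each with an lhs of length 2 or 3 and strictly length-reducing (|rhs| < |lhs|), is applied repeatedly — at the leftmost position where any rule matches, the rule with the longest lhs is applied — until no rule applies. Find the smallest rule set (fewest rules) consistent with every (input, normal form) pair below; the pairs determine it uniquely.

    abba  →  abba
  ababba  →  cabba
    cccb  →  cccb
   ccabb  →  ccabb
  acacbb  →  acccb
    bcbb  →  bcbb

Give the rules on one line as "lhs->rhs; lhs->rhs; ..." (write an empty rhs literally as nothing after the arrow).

aba->ca; acb->cc

  | abba
  | ababba => cabba
  | cccb
  | ccabb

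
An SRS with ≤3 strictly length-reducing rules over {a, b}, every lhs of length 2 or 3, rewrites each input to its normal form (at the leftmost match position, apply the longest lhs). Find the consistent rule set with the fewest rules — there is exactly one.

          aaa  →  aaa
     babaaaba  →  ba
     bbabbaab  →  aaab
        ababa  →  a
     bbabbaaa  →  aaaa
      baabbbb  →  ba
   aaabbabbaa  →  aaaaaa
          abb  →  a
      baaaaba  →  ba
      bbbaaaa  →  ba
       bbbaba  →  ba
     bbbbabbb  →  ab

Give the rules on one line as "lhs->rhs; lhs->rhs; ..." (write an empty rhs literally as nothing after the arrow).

aba->a; baa->ba; bb->

  | aaa
  | babaaaba => baaaba => baaba => baba => ba
  | bbabbaab => abbaab => aaab
  | ababa => aba => a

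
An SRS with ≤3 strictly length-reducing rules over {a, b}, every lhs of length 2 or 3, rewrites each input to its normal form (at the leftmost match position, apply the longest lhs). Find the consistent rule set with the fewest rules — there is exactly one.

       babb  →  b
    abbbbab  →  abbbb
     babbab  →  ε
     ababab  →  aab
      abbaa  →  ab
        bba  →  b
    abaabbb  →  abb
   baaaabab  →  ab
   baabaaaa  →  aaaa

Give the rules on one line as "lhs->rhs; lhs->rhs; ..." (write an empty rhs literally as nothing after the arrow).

  | babb => b
  | abbbbab => abbbb
  | babbab => bab => ε
  | ababab => aab

ba->b; bab->; bba->b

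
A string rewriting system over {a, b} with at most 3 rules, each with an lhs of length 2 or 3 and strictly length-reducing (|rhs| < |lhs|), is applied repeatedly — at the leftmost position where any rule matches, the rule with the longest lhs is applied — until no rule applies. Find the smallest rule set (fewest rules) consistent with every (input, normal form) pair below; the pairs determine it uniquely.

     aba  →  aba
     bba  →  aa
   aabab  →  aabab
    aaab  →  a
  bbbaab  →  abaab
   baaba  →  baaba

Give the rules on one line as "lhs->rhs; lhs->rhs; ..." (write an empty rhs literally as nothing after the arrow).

aaa->b; bb->a

  | aba
  | bba => aa
  | aabab
  | aaab => bb => a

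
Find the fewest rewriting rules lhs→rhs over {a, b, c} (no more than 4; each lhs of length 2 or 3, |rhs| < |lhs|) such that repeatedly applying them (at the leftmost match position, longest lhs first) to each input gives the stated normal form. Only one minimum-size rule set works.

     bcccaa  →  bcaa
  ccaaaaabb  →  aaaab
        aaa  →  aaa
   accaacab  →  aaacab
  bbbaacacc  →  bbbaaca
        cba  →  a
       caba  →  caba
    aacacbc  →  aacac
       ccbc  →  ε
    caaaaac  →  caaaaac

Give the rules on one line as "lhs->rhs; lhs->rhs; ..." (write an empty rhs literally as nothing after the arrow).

  | bcccaa => bcaa
  | ccaaaaabb => aaaaabb => aaaab
  | aaa
  | accaacab => aaacab

abb->b; cb->; cc->; ccb->c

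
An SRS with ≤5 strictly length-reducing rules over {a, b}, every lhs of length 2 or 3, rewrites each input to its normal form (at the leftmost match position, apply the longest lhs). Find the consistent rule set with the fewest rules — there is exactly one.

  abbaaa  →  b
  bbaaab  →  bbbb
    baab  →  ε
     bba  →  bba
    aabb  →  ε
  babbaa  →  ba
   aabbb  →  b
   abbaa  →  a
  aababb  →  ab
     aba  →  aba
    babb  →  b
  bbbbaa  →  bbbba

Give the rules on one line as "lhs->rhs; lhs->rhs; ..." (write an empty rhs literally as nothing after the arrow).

aa->a; aaa->b; abb->; bab->

  | abbaaa => aaa => b
  | bbaaab => bbbb
  | baab => bab => ε
  | bba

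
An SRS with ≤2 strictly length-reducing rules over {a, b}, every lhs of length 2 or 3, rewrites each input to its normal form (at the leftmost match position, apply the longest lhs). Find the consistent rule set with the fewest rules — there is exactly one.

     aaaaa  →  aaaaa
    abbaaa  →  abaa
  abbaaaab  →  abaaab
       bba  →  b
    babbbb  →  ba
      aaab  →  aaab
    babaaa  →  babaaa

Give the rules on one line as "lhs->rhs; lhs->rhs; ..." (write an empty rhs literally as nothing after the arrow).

  | aaaaa
  | abbaaa => abaa
  | abbaaaab => abaaab
  | bba => b

bb->; bba->b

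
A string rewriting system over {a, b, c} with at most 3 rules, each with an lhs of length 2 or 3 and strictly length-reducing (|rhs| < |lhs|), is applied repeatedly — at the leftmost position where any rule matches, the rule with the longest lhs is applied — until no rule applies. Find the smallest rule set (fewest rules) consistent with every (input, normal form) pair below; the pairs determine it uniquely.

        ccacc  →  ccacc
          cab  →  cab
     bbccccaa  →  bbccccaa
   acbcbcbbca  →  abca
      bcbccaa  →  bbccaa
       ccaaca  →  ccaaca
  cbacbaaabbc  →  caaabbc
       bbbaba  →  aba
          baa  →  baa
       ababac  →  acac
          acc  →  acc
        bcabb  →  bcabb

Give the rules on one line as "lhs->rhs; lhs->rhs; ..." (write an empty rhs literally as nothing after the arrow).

bab->c; bbb->; cb->b

  | ccacc
  | cab
  | bbccccaa
  | acbcbcbbca => abcbcbbca => abbcbbca => abbbbca => abca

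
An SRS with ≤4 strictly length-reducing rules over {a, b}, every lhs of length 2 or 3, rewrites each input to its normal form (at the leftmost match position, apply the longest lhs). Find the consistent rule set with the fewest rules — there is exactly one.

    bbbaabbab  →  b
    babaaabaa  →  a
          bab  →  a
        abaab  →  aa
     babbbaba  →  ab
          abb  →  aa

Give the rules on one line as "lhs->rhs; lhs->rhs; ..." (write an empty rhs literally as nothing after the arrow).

aab->bb; ba->b; bb->a; bba->

  | bbbaabbab => abaabbab => ababbab => abbbab => aabab => bbab => b
  | babaaabaa => bbaaabaa => aabaa => bbaa => a
  | bab => bb => a
  | abaab => abab => abb => aa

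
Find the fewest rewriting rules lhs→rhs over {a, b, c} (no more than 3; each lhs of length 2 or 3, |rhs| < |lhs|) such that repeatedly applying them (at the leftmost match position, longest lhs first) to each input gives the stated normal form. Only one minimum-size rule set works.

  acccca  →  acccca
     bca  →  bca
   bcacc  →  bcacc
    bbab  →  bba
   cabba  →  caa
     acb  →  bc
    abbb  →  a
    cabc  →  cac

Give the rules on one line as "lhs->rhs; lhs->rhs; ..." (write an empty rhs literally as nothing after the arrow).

ab->a; acb->bc

  | acccca
  | bca
  | bcacc
  | bbab => bba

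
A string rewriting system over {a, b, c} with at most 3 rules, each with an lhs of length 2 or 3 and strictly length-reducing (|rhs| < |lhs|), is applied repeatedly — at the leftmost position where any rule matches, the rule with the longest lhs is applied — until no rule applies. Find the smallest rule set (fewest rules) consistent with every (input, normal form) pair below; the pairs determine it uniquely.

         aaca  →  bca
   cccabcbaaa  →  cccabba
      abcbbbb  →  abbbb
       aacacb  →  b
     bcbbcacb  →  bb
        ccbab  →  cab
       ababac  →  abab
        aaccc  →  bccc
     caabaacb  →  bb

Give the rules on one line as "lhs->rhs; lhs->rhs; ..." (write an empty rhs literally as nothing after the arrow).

  | aaca => bca
  | cccabcbaaa => cccabaaa => cccabba
  | abcbbbb => abbbb
  | aacacb => bcacb => bcb => b

aa->b; ac->; cb->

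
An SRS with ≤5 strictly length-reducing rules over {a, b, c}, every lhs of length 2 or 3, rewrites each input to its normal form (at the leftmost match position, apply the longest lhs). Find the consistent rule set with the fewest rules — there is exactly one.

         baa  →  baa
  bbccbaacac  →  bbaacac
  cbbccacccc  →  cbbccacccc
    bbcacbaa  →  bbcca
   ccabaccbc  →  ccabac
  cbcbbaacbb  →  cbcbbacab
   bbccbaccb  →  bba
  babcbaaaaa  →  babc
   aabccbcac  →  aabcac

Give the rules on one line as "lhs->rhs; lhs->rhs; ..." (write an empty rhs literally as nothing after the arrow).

  | baa
  | bbccbaacac => bbaacac
  | cbbccacccc
  | bbcacbaa => bbccaaa => bbcca

acb->ca; caa->c; cba->c; ccb->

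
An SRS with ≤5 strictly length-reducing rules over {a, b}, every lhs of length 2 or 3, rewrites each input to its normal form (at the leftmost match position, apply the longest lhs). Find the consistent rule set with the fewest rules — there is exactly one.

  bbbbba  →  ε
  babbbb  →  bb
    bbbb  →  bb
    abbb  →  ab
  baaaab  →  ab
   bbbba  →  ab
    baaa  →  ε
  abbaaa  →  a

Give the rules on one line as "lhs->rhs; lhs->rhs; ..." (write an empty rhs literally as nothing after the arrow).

  | bbbbba => bbba => ba => ε
  | babbbb => bbbb => bb
  | bbbb => bb
  | abbb => ab

aa->; ba->; bba->ab; bbb->b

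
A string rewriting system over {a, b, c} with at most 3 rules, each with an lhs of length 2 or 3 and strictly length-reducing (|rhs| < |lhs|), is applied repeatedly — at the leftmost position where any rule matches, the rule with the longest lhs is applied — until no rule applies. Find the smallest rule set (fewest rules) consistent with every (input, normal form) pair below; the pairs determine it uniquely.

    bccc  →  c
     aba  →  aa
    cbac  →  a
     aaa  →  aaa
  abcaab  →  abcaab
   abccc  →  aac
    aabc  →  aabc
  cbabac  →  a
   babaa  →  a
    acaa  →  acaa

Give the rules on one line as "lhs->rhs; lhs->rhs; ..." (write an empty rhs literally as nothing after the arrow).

aba->aa; ba->; cc->a

  | bccc => bac => c
  | aba => aa
  | cbac => cc => a
  | aaa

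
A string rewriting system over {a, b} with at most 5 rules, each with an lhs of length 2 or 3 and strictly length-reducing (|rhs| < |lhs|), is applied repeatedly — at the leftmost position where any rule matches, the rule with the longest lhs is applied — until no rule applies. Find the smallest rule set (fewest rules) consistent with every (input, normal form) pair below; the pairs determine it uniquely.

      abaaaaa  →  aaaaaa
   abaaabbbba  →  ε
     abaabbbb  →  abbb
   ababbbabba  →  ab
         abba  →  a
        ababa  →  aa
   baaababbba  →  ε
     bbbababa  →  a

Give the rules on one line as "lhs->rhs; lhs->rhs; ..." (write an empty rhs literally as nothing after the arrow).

  | abaaaaa => aaaaaa
  | abaaabbbba => aaaabbbba => aabbba => bba => ε
  | abaabbbb => aaabbbb => abbb
  | ababbbabba => abbbabba => abbba => ab

aab->; ba->a; bab->b; bba->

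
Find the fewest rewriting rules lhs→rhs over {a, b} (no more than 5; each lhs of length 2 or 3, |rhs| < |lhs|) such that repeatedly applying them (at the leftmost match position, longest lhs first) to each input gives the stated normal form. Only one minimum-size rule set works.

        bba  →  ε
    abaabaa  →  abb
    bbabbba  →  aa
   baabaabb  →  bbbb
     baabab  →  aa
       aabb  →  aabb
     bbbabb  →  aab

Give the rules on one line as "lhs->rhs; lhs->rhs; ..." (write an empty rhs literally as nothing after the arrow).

  | bba => ba => ε
  | abaabaa => abbbaa => abbaa => abaa => abb
  | bbabbba => babbba => aabba => aaba => aa
  | baabaabb => bbbaabb => bbaabb => baabb => bbbb

ba->; baa->bb; bab->aa; bba->ba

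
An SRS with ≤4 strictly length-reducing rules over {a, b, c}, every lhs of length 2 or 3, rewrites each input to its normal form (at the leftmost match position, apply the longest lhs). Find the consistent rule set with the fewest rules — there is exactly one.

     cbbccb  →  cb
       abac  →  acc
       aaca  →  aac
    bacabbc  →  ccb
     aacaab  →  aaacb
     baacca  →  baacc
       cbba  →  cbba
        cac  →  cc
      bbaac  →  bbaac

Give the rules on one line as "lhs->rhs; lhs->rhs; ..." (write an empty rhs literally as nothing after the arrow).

  | cbbccb => cbcb => cb
  | abac => acc
  | aaca => aac
  | bacabbc => ccabbc => ccbbc => ccb

bac->cc; bc->; ca->c; caa->ac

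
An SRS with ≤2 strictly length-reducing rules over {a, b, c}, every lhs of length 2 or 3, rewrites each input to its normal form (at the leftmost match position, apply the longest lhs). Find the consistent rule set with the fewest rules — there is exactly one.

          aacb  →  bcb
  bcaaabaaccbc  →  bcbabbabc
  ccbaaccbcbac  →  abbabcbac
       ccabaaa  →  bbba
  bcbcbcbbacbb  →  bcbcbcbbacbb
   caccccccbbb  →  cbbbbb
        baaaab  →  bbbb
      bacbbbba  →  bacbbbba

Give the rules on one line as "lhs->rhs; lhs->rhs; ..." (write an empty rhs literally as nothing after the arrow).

  | aacb => bcb
  | bcaaabaaccbc => bcbabaaccbc => bcbabbccbc => bcbabbabc
  | ccbaaccbcbac => abaaccbcbac => abbccbcbac => abbabcbac
  | ccabaaa => aabaaa => bbaaa => bbba

aa->b; cc->a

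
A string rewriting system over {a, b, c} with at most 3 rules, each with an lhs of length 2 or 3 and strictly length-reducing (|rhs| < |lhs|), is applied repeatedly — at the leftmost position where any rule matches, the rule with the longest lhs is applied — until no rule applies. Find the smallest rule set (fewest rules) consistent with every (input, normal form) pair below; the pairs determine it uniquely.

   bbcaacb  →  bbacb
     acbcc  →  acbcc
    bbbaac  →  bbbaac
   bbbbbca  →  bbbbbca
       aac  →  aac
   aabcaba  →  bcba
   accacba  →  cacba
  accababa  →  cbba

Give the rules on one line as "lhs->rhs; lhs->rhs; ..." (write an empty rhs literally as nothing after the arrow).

ab->b; acc->c; caa->a

  | bbcaacb => bbacb
  | acbcc
  | bbbaac
  | bbbbbca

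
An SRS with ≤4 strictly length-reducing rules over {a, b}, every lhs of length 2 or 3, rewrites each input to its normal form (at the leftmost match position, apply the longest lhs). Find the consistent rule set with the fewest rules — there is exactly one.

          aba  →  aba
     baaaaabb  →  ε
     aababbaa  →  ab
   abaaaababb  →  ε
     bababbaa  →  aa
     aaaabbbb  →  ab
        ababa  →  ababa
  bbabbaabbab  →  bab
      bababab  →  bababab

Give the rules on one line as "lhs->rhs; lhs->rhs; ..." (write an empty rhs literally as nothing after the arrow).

abb->b; baa->b; bb->

  | aba
  | baaaaabb => baaabb => babb => bb => ε
  | aababbaa => aabbaa => abaa => ab
  | abaaaababb => abaababb => abbabb => babb => bb => ε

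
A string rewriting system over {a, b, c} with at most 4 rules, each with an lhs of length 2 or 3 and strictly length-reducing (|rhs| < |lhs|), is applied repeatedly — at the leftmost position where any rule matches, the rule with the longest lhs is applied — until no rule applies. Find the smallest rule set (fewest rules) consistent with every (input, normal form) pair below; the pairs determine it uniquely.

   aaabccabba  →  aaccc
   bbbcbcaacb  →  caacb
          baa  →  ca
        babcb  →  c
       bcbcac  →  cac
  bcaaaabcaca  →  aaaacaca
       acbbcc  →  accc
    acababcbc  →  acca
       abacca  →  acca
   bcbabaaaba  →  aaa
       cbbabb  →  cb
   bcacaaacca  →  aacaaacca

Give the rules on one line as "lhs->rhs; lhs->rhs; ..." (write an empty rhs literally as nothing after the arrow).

  | aaabccabba => aaccabba => aaccba => aaccc
  | bbbcbcaacb => bbabcaacb => bcbcaacb => abcaacb => caacb
  | baa => ca
  | babcb => cbcb => cab => c

ab->; ba->c; bc->a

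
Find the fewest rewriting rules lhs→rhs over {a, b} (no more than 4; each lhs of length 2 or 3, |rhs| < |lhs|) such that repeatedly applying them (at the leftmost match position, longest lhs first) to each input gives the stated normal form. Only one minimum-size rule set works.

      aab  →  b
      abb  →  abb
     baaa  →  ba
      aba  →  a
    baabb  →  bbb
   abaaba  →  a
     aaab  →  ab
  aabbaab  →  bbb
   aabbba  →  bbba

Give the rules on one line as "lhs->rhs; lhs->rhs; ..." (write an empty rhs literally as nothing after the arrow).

  | aab => b
  | abb
  | baaa => ba
  | aba => aa => a

aa->a; aaa->a; aab->b; aba->aa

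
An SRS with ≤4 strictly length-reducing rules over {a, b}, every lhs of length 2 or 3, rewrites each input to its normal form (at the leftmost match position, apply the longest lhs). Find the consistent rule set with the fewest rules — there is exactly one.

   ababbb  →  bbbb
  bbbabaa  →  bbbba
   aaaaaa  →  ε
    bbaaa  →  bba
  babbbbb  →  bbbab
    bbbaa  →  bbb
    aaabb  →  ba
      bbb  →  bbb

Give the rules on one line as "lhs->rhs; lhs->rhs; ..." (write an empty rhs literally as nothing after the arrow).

  | ababbb => bbbb
  | bbbabaa => bbbba
  | aaaaaa => aaaa => aa => ε
  | bbaaa => bba

aa->; aba->b; abb->ba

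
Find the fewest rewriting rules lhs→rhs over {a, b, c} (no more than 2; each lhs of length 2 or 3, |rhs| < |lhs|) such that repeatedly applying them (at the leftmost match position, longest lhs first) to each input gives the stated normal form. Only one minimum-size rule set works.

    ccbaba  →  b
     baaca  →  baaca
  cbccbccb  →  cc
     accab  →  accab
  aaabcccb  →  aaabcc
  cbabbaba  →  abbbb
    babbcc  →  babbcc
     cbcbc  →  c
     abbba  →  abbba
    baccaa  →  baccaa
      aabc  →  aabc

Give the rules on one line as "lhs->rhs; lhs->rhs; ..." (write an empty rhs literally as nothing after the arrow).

  | ccbaba => caba => cbb => b
  | baaca
  | cbccbccb => ccbccb => cccb => cc
  | accab

aba->bb; cb->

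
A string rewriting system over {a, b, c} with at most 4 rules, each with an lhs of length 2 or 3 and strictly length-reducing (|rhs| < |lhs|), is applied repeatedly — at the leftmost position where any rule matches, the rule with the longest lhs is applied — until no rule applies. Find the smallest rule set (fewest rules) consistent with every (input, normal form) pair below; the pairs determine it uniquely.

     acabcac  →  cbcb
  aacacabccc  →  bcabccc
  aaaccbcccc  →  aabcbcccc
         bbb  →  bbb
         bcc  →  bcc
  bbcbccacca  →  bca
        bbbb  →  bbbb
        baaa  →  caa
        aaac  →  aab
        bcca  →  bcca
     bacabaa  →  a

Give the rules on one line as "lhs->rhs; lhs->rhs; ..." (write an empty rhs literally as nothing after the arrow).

  | acabcac => babcac => cbcac => cbcb
  | aacacabccc => abacabccc => accabccc => bcabccc
  | aaaccbcccc => aabcbcccc
  | bbb

ac->b; ba->c; bbc->; ccb->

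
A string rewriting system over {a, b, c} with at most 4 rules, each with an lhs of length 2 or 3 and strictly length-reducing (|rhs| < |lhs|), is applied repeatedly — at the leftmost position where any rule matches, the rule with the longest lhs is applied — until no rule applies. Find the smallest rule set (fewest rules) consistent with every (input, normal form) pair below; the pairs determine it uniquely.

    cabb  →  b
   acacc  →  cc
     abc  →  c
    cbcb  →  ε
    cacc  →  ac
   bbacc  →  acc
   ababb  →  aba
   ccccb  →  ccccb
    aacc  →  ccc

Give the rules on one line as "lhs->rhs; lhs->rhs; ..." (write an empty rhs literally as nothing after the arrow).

  | cabb => bbb => b
  | acacc => abcc => aac => cc
  | abc => aa => c
  | cbcb => cab => bb => ε

aa->c; bb->; bc->a; ca->b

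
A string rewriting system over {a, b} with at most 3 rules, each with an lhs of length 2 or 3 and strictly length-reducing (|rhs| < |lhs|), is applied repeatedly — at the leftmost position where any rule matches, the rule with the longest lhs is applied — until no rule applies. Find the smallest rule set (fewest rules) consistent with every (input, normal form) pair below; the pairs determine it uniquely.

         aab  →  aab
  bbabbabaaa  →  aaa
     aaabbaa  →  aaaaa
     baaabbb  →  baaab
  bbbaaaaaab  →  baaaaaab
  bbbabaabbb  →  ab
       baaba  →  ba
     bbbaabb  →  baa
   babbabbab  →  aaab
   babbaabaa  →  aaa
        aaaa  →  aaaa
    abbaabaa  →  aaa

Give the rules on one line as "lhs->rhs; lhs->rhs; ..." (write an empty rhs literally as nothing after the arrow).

aba->; bab->ab; bb->

  | aab
  | bbabbabaaa => abbabaaa => aabaaa => aaa
  | aaabbaa => aaaaa
  | baaabbb => baaab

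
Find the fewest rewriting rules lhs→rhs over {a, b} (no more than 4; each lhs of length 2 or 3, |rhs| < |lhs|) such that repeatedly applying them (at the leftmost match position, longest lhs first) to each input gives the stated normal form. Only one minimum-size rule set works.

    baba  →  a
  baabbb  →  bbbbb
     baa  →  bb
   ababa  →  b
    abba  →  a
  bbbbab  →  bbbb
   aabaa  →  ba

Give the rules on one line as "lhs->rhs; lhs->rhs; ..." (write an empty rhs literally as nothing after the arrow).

  | baba => a
  | baabbb => bbbbb
  | baa => bb
  | ababa => aa => b

aa->b; abb->; bab->; bba->b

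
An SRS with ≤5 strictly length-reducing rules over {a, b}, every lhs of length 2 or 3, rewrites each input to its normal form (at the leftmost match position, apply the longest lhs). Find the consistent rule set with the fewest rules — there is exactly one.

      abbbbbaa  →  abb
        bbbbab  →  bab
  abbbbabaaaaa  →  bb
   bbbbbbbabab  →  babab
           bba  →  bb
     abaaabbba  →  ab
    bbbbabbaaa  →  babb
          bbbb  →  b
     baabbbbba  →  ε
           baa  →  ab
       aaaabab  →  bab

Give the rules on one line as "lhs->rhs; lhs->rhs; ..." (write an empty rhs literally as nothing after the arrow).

  | abbbbbaa => abbaa => abba => abb
  | bbbbab => bab
  | abbbbabaaaaa => ababaaaaa => abaabaaa => aabbaaa => bbaaa => bbaa => bba => bb
  | bbbbbbbabab => bbbbabab => babab

aa->; baa->ab; bba->bb; bbb->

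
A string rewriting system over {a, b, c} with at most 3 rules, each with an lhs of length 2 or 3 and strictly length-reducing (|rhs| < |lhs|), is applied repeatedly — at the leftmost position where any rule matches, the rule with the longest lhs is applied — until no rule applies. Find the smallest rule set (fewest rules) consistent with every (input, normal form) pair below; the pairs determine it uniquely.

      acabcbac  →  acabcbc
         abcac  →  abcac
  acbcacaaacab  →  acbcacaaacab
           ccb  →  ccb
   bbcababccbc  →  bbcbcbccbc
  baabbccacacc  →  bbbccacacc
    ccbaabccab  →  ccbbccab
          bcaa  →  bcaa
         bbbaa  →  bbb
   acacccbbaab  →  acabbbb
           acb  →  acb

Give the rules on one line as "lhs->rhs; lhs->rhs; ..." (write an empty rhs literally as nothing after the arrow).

  | acabcbac => acabcbc
  | abcac
  | acbcacaaacab
  | ccb

aba->bc; ba->b; ccc->b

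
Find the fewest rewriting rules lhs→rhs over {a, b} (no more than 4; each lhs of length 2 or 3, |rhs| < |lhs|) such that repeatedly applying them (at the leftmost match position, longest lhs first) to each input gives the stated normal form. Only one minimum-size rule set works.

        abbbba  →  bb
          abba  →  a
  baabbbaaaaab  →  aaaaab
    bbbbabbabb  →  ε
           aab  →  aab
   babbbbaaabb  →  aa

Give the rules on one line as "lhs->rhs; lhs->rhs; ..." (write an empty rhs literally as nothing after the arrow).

  | abbbba => bba => bb
  | abba => a
  | baabbbaaaaab => babbbaaaaab => bbbbaaaaab => abaaaaab => aaaaab
  | bbbbabbabb => ababbabb => abbabb => abb => ε

aba->a; abb->; ba->b; bbb->a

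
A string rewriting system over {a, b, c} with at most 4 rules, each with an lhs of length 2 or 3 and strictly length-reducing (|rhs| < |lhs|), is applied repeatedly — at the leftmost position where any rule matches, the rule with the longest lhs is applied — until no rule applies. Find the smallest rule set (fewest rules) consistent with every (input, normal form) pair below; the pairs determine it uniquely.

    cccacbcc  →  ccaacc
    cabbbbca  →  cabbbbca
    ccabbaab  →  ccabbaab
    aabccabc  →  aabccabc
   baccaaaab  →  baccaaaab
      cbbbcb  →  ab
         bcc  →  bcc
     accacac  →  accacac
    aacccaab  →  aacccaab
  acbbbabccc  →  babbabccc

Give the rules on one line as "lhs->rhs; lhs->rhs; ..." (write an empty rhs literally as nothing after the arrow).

  | cccacbcc => cccbacc => ccaacc
  | cabbbbca
  | ccabbaab
  | aabccabc

acb->ba; bcb->; cb->a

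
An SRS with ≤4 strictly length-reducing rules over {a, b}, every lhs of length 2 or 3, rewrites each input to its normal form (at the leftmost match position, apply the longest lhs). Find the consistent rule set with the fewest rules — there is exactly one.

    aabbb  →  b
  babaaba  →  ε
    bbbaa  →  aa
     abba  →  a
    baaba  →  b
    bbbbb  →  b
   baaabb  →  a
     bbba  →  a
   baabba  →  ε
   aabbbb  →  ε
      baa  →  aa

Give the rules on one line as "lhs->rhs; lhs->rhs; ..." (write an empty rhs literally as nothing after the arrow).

ab->; aba->bb; ba->a; bb->

  | aabbb => abb => b
  | babaaba => abaaba => bbaba => aba => bb => ε
  | bbbaa => baa => aa
  | abba => ba => a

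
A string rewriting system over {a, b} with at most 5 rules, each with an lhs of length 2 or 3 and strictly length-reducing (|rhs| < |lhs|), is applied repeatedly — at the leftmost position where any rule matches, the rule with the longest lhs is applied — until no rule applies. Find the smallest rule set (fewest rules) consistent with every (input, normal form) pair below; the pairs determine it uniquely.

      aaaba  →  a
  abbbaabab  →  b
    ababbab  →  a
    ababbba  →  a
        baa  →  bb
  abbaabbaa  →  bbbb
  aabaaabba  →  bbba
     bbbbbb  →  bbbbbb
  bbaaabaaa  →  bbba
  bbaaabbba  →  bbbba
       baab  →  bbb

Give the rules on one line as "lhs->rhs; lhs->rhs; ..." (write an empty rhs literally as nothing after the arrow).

  | aaaba => baba => a
  | abbbaabab => abbaabab => abaabab => aabab => bbab => b
  | ababbab => abbab => abab => ab => a
  | ababbba => abbba => abba => aba => a

aa->b; ab->a; aba->a; bab->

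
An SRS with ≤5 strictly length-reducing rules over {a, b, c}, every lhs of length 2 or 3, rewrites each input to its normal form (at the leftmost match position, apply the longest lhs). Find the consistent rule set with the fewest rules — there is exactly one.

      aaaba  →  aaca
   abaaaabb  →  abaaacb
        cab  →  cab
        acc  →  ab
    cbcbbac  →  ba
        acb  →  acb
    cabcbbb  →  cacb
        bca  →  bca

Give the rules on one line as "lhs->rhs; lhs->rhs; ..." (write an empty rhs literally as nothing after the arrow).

aab->ac; bac->ba; bb->c; cc->b

  | aaaba => aaca
  | abaaaabb => abaaacb
  | cab
  | acc => ab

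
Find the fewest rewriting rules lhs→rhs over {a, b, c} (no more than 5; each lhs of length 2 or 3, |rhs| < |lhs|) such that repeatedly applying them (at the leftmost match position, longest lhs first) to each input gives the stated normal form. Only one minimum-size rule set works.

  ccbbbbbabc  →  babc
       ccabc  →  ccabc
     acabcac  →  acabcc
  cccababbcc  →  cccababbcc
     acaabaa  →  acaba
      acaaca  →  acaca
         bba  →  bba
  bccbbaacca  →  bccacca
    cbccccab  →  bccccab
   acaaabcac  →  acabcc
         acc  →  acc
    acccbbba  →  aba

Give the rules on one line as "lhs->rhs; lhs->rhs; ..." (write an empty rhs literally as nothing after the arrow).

  | ccbbbbbabc => ccbbbabc => ccbabc => cbabc => babc
  | ccabc
  | acabcac => acabcc
  | cccababbcc

aa->a; bca->bc; cb->b; cbb->c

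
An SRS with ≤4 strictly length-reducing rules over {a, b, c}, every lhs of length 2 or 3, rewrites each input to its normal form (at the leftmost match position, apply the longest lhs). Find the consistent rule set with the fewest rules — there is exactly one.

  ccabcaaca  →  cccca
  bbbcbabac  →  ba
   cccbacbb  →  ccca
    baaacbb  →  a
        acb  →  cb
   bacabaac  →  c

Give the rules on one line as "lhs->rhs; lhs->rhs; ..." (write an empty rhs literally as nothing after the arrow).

  | ccabcaaca => ccacaaca => cccaaca => cccaca => cccca
  | bbbcbabac => bbababac => bbaabac => bbaaac => bbaac => bbac => bbc => ba
  | cccbacbb => cccbcbb => cccabb => cccab => ccca
  | baaacbb => baacbb => bacbb => bcbb => abb => ab => a

ab->a; ac->c; bc->a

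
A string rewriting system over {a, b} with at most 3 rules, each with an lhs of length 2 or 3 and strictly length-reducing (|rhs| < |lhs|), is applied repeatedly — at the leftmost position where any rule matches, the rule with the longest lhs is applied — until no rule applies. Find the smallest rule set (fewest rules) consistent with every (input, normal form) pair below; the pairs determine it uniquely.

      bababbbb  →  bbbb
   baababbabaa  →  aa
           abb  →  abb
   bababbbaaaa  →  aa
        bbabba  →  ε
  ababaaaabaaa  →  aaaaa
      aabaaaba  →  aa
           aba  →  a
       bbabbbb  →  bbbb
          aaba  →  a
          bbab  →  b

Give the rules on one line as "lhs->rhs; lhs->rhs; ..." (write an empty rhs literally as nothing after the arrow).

  | bababbbb => babbbb => bbbb
  | baababbabaa => ababbabaa => abbabaa => abaa => aa
  | abb
  | bababbbaaaa => babbbaaaa => bbbaaaa => baaa => aa

aab->; ba->; bba->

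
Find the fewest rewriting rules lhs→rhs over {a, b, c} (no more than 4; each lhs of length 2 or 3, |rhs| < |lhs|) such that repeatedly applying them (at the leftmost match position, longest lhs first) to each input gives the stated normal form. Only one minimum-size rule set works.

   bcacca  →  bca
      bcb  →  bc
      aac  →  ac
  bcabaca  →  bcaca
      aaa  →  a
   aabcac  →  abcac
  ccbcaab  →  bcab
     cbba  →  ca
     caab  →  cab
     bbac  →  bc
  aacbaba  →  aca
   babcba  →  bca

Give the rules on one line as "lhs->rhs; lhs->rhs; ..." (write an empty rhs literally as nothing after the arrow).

  | bcacca => bcaa => bca
  | bcb => bc
  | aac => ac
  | bcabaca => bcaca

aa->a; ba->; cb->c; cc->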